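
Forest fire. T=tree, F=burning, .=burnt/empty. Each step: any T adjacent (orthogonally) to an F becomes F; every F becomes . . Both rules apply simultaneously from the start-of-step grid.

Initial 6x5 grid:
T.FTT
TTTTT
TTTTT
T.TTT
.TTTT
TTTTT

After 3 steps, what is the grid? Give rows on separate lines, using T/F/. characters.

Step 1: 2 trees catch fire, 1 burn out
  T..FT
  TTFTT
  TTTTT
  T.TTT
  .TTTT
  TTTTT
Step 2: 4 trees catch fire, 2 burn out
  T...F
  TF.FT
  TTFTT
  T.TTT
  .TTTT
  TTTTT
Step 3: 5 trees catch fire, 4 burn out
  T....
  F...F
  TF.FT
  T.FTT
  .TTTT
  TTTTT

T....
F...F
TF.FT
T.FTT
.TTTT
TTTTT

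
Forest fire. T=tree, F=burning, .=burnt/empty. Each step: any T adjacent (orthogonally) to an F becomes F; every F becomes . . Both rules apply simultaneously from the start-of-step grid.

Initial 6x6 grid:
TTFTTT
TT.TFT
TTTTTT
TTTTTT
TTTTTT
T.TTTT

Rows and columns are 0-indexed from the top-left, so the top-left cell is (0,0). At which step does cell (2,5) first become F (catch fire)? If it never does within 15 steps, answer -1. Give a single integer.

Step 1: cell (2,5)='T' (+6 fires, +2 burnt)
Step 2: cell (2,5)='F' (+6 fires, +6 burnt)
  -> target ignites at step 2
Step 3: cell (2,5)='.' (+6 fires, +6 burnt)
Step 4: cell (2,5)='.' (+6 fires, +6 burnt)
Step 5: cell (2,5)='.' (+5 fires, +6 burnt)
Step 6: cell (2,5)='.' (+2 fires, +5 burnt)
Step 7: cell (2,5)='.' (+1 fires, +2 burnt)
Step 8: cell (2,5)='.' (+0 fires, +1 burnt)
  fire out at step 8

2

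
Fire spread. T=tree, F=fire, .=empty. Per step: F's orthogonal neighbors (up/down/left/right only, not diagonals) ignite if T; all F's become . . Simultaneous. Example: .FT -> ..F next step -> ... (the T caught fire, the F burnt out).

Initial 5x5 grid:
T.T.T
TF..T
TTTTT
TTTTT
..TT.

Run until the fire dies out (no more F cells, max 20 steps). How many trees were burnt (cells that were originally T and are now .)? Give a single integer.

Step 1: +2 fires, +1 burnt (F count now 2)
Step 2: +4 fires, +2 burnt (F count now 4)
Step 3: +3 fires, +4 burnt (F count now 3)
Step 4: +3 fires, +3 burnt (F count now 3)
Step 5: +3 fires, +3 burnt (F count now 3)
Step 6: +1 fires, +3 burnt (F count now 1)
Step 7: +0 fires, +1 burnt (F count now 0)
Fire out after step 7
Initially T: 17, now '.': 24
Total burnt (originally-T cells now '.'): 16

Answer: 16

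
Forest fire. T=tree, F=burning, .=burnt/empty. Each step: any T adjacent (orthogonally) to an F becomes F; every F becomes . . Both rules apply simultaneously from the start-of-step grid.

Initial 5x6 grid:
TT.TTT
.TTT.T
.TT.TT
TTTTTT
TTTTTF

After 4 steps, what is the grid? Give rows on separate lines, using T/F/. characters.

Step 1: 2 trees catch fire, 1 burn out
  TT.TTT
  .TTT.T
  .TT.TT
  TTTTTF
  TTTTF.
Step 2: 3 trees catch fire, 2 burn out
  TT.TTT
  .TTT.T
  .TT.TF
  TTTTF.
  TTTF..
Step 3: 4 trees catch fire, 3 burn out
  TT.TTT
  .TTT.F
  .TT.F.
  TTTF..
  TTF...
Step 4: 3 trees catch fire, 4 burn out
  TT.TTF
  .TTT..
  .TT...
  TTF...
  TF....

TT.TTF
.TTT..
.TT...
TTF...
TF....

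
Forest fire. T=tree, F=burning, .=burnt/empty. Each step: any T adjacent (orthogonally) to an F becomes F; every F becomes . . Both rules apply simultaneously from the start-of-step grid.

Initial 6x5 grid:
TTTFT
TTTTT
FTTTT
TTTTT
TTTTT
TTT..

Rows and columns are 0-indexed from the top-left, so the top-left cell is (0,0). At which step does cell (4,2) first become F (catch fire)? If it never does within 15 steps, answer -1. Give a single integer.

Step 1: cell (4,2)='T' (+6 fires, +2 burnt)
Step 2: cell (4,2)='T' (+9 fires, +6 burnt)
Step 3: cell (4,2)='T' (+5 fires, +9 burnt)
Step 4: cell (4,2)='F' (+4 fires, +5 burnt)
  -> target ignites at step 4
Step 5: cell (4,2)='.' (+2 fires, +4 burnt)
Step 6: cell (4,2)='.' (+0 fires, +2 burnt)
  fire out at step 6

4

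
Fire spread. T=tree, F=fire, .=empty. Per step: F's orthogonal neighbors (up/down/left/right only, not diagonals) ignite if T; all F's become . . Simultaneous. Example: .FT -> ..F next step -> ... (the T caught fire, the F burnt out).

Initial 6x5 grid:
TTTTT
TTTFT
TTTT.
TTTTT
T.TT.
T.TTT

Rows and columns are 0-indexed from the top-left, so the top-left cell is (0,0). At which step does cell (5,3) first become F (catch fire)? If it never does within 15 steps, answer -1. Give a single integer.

Step 1: cell (5,3)='T' (+4 fires, +1 burnt)
Step 2: cell (5,3)='T' (+5 fires, +4 burnt)
Step 3: cell (5,3)='T' (+6 fires, +5 burnt)
Step 4: cell (5,3)='F' (+5 fires, +6 burnt)
  -> target ignites at step 4
Step 5: cell (5,3)='.' (+3 fires, +5 burnt)
Step 6: cell (5,3)='.' (+1 fires, +3 burnt)
Step 7: cell (5,3)='.' (+1 fires, +1 burnt)
Step 8: cell (5,3)='.' (+0 fires, +1 burnt)
  fire out at step 8

4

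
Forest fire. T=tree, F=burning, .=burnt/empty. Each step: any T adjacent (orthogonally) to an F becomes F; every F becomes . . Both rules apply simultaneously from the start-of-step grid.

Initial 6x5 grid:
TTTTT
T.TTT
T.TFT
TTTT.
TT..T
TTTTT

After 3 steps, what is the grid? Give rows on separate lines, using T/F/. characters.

Step 1: 4 trees catch fire, 1 burn out
  TTTTT
  T.TFT
  T.F.F
  TTTF.
  TT..T
  TTTTT
Step 2: 4 trees catch fire, 4 burn out
  TTTFT
  T.F.F
  T....
  TTF..
  TT..T
  TTTTT
Step 3: 3 trees catch fire, 4 burn out
  TTF.F
  T....
  T....
  TF...
  TT..T
  TTTTT

TTF.F
T....
T....
TF...
TT..T
TTTTT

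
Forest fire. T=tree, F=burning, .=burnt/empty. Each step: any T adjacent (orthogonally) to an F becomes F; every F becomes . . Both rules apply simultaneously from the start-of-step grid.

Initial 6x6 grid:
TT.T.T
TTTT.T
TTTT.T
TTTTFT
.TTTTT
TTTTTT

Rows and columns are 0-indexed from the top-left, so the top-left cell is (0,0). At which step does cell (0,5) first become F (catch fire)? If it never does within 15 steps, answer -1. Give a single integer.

Step 1: cell (0,5)='T' (+3 fires, +1 burnt)
Step 2: cell (0,5)='T' (+6 fires, +3 burnt)
Step 3: cell (0,5)='T' (+7 fires, +6 burnt)
Step 4: cell (0,5)='F' (+7 fires, +7 burnt)
  -> target ignites at step 4
Step 5: cell (0,5)='.' (+3 fires, +7 burnt)
Step 6: cell (0,5)='.' (+3 fires, +3 burnt)
Step 7: cell (0,5)='.' (+1 fires, +3 burnt)
Step 8: cell (0,5)='.' (+0 fires, +1 burnt)
  fire out at step 8

4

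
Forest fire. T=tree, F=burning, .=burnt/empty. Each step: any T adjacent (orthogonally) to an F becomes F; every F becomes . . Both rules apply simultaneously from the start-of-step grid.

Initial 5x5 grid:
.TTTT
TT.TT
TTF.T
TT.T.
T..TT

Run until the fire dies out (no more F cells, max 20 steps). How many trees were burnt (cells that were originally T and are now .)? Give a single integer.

Answer: 14

Derivation:
Step 1: +1 fires, +1 burnt (F count now 1)
Step 2: +3 fires, +1 burnt (F count now 3)
Step 3: +3 fires, +3 burnt (F count now 3)
Step 4: +2 fires, +3 burnt (F count now 2)
Step 5: +1 fires, +2 burnt (F count now 1)
Step 6: +2 fires, +1 burnt (F count now 2)
Step 7: +1 fires, +2 burnt (F count now 1)
Step 8: +1 fires, +1 burnt (F count now 1)
Step 9: +0 fires, +1 burnt (F count now 0)
Fire out after step 9
Initially T: 17, now '.': 22
Total burnt (originally-T cells now '.'): 14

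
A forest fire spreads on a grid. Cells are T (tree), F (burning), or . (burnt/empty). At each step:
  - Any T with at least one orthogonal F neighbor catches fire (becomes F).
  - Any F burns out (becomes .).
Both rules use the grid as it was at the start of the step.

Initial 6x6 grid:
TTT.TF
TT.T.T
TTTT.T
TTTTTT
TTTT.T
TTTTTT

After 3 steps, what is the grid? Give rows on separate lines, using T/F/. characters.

Step 1: 2 trees catch fire, 1 burn out
  TTT.F.
  TT.T.F
  TTTT.T
  TTTTTT
  TTTT.T
  TTTTTT
Step 2: 1 trees catch fire, 2 burn out
  TTT...
  TT.T..
  TTTT.F
  TTTTTT
  TTTT.T
  TTTTTT
Step 3: 1 trees catch fire, 1 burn out
  TTT...
  TT.T..
  TTTT..
  TTTTTF
  TTTT.T
  TTTTTT

TTT...
TT.T..
TTTT..
TTTTTF
TTTT.T
TTTTTT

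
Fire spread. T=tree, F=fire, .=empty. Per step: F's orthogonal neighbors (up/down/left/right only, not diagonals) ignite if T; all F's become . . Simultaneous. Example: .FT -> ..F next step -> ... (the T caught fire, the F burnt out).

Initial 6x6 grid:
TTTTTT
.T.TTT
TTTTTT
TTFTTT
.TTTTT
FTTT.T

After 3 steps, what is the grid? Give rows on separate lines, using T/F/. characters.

Step 1: 5 trees catch fire, 2 burn out
  TTTTTT
  .T.TTT
  TTFTTT
  TF.FTT
  .TFTTT
  .FTT.T
Step 2: 7 trees catch fire, 5 burn out
  TTTTTT
  .T.TTT
  TF.FTT
  F...FT
  .F.FTT
  ..FT.T
Step 3: 7 trees catch fire, 7 burn out
  TTTTTT
  .F.FTT
  F...FT
  .....F
  ....FT
  ...F.T

TTTTTT
.F.FTT
F...FT
.....F
....FT
...F.T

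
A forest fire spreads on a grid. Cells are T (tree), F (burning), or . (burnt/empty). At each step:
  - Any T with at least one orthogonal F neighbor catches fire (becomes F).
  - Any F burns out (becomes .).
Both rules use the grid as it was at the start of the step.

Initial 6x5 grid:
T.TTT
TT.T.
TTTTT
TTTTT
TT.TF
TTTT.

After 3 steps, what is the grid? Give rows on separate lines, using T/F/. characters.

Step 1: 2 trees catch fire, 1 burn out
  T.TTT
  TT.T.
  TTTTT
  TTTTF
  TT.F.
  TTTT.
Step 2: 3 trees catch fire, 2 burn out
  T.TTT
  TT.T.
  TTTTF
  TTTF.
  TT...
  TTTF.
Step 3: 3 trees catch fire, 3 burn out
  T.TTT
  TT.T.
  TTTF.
  TTF..
  TT...
  TTF..

T.TTT
TT.T.
TTTF.
TTF..
TT...
TTF..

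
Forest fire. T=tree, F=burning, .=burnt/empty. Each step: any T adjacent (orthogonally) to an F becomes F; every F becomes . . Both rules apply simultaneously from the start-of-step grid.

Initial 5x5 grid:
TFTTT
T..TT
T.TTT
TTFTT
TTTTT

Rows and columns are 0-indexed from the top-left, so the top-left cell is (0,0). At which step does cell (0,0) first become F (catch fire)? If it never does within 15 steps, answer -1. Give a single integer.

Step 1: cell (0,0)='F' (+6 fires, +2 burnt)
  -> target ignites at step 1
Step 2: cell (0,0)='.' (+7 fires, +6 burnt)
Step 3: cell (0,0)='.' (+6 fires, +7 burnt)
Step 4: cell (0,0)='.' (+1 fires, +6 burnt)
Step 5: cell (0,0)='.' (+0 fires, +1 burnt)
  fire out at step 5

1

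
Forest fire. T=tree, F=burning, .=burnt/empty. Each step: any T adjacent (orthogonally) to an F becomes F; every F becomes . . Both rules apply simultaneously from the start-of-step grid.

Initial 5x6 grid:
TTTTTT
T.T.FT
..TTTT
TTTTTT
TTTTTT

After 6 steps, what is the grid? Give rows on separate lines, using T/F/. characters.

Step 1: 3 trees catch fire, 1 burn out
  TTTTFT
  T.T..F
  ..TTFT
  TTTTTT
  TTTTTT
Step 2: 5 trees catch fire, 3 burn out
  TTTF.F
  T.T...
  ..TF.F
  TTTTFT
  TTTTTT
Step 3: 5 trees catch fire, 5 burn out
  TTF...
  T.T...
  ..F...
  TTTF.F
  TTTTFT
Step 4: 5 trees catch fire, 5 burn out
  TF....
  T.F...
  ......
  TTF...
  TTTF.F
Step 5: 3 trees catch fire, 5 burn out
  F.....
  T.....
  ......
  TF....
  TTF...
Step 6: 3 trees catch fire, 3 burn out
  ......
  F.....
  ......
  F.....
  TF....

......
F.....
......
F.....
TF....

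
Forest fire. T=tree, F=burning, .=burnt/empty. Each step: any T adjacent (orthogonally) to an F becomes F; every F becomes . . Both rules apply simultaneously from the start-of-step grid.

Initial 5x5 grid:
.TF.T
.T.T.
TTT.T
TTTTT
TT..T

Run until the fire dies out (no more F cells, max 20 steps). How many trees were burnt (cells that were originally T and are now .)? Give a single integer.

Step 1: +1 fires, +1 burnt (F count now 1)
Step 2: +1 fires, +1 burnt (F count now 1)
Step 3: +1 fires, +1 burnt (F count now 1)
Step 4: +3 fires, +1 burnt (F count now 3)
Step 5: +3 fires, +3 burnt (F count now 3)
Step 6: +2 fires, +3 burnt (F count now 2)
Step 7: +1 fires, +2 burnt (F count now 1)
Step 8: +2 fires, +1 burnt (F count now 2)
Step 9: +0 fires, +2 burnt (F count now 0)
Fire out after step 9
Initially T: 16, now '.': 23
Total burnt (originally-T cells now '.'): 14

Answer: 14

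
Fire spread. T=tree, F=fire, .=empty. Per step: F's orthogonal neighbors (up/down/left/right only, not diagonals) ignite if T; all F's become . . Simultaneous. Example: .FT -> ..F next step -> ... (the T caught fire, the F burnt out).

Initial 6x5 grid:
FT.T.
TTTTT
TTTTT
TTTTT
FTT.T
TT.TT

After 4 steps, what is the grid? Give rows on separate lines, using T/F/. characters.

Step 1: 5 trees catch fire, 2 burn out
  .F.T.
  FTTTT
  TTTTT
  FTTTT
  .FT.T
  FT.TT
Step 2: 5 trees catch fire, 5 burn out
  ...T.
  .FTTT
  FTTTT
  .FTTT
  ..F.T
  .F.TT
Step 3: 3 trees catch fire, 5 burn out
  ...T.
  ..FTT
  .FTTT
  ..FTT
  ....T
  ...TT
Step 4: 3 trees catch fire, 3 burn out
  ...T.
  ...FT
  ..FTT
  ...FT
  ....T
  ...TT

...T.
...FT
..FTT
...FT
....T
...TT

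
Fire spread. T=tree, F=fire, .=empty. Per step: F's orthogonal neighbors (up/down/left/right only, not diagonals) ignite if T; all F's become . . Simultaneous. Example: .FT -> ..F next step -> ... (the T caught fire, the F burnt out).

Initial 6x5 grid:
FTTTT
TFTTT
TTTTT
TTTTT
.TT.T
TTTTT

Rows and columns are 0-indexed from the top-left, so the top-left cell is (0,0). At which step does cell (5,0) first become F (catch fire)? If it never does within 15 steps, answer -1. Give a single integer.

Step 1: cell (5,0)='T' (+4 fires, +2 burnt)
Step 2: cell (5,0)='T' (+5 fires, +4 burnt)
Step 3: cell (5,0)='T' (+6 fires, +5 burnt)
Step 4: cell (5,0)='T' (+5 fires, +6 burnt)
Step 5: cell (5,0)='F' (+3 fires, +5 burnt)
  -> target ignites at step 5
Step 6: cell (5,0)='.' (+2 fires, +3 burnt)
Step 7: cell (5,0)='.' (+1 fires, +2 burnt)
Step 8: cell (5,0)='.' (+0 fires, +1 burnt)
  fire out at step 8

5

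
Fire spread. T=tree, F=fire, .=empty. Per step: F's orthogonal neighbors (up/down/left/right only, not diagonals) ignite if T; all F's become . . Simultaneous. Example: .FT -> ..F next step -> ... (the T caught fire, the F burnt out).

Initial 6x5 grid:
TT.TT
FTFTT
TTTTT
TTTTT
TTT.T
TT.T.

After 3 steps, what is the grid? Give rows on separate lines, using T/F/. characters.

Step 1: 5 trees catch fire, 2 burn out
  FT.TT
  .F.FT
  FTFTT
  TTTTT
  TTT.T
  TT.T.
Step 2: 7 trees catch fire, 5 burn out
  .F.FT
  ....F
  .F.FT
  FTFTT
  TTT.T
  TT.T.
Step 3: 6 trees catch fire, 7 burn out
  ....F
  .....
  ....F
  .F.FT
  FTF.T
  TT.T.

....F
.....
....F
.F.FT
FTF.T
TT.T.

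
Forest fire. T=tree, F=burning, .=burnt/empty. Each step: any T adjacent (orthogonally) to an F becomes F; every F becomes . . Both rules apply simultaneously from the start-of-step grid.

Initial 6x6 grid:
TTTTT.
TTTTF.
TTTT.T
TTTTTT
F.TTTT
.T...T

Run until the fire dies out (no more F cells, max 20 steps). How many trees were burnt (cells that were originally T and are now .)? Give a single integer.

Step 1: +3 fires, +2 burnt (F count now 3)
Step 2: +5 fires, +3 burnt (F count now 5)
Step 3: +7 fires, +5 burnt (F count now 7)
Step 4: +5 fires, +7 burnt (F count now 5)
Step 5: +2 fires, +5 burnt (F count now 2)
Step 6: +2 fires, +2 burnt (F count now 2)
Step 7: +1 fires, +2 burnt (F count now 1)
Step 8: +0 fires, +1 burnt (F count now 0)
Fire out after step 8
Initially T: 26, now '.': 35
Total burnt (originally-T cells now '.'): 25

Answer: 25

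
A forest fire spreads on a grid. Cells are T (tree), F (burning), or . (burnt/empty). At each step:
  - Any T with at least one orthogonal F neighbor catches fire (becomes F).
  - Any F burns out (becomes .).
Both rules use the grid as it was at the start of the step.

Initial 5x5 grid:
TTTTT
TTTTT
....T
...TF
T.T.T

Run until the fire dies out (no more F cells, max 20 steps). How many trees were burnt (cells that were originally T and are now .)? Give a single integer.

Answer: 13

Derivation:
Step 1: +3 fires, +1 burnt (F count now 3)
Step 2: +1 fires, +3 burnt (F count now 1)
Step 3: +2 fires, +1 burnt (F count now 2)
Step 4: +2 fires, +2 burnt (F count now 2)
Step 5: +2 fires, +2 burnt (F count now 2)
Step 6: +2 fires, +2 burnt (F count now 2)
Step 7: +1 fires, +2 burnt (F count now 1)
Step 8: +0 fires, +1 burnt (F count now 0)
Fire out after step 8
Initially T: 15, now '.': 23
Total burnt (originally-T cells now '.'): 13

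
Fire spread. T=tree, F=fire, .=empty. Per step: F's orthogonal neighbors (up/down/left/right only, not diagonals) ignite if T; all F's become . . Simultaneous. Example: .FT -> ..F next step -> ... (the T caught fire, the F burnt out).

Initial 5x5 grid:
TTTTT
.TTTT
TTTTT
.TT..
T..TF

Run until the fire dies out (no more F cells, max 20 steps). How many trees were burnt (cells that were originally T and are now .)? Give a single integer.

Step 1: +1 fires, +1 burnt (F count now 1)
Step 2: +0 fires, +1 burnt (F count now 0)
Fire out after step 2
Initially T: 18, now '.': 8
Total burnt (originally-T cells now '.'): 1

Answer: 1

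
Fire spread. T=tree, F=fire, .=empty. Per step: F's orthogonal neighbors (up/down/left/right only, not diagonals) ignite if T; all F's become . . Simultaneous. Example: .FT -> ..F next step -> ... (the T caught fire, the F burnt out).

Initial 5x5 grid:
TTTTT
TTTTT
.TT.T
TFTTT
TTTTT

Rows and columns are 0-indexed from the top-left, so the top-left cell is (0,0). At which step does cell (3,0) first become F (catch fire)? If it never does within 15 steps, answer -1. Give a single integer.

Step 1: cell (3,0)='F' (+4 fires, +1 burnt)
  -> target ignites at step 1
Step 2: cell (3,0)='.' (+5 fires, +4 burnt)
Step 3: cell (3,0)='.' (+5 fires, +5 burnt)
Step 4: cell (3,0)='.' (+5 fires, +5 burnt)
Step 5: cell (3,0)='.' (+2 fires, +5 burnt)
Step 6: cell (3,0)='.' (+1 fires, +2 burnt)
Step 7: cell (3,0)='.' (+0 fires, +1 burnt)
  fire out at step 7

1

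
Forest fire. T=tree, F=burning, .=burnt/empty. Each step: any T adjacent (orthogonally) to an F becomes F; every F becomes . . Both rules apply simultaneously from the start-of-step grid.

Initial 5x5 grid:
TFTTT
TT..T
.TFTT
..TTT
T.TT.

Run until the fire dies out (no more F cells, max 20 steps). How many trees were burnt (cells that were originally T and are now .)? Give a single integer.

Answer: 15

Derivation:
Step 1: +6 fires, +2 burnt (F count now 6)
Step 2: +5 fires, +6 burnt (F count now 5)
Step 3: +4 fires, +5 burnt (F count now 4)
Step 4: +0 fires, +4 burnt (F count now 0)
Fire out after step 4
Initially T: 16, now '.': 24
Total burnt (originally-T cells now '.'): 15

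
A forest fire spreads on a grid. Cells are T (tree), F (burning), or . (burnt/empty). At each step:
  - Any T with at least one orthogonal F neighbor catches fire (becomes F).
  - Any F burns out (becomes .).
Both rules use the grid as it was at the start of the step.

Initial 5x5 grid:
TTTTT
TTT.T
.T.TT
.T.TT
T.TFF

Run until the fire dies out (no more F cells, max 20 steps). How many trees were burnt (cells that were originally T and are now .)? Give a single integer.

Answer: 16

Derivation:
Step 1: +3 fires, +2 burnt (F count now 3)
Step 2: +2 fires, +3 burnt (F count now 2)
Step 3: +1 fires, +2 burnt (F count now 1)
Step 4: +1 fires, +1 burnt (F count now 1)
Step 5: +1 fires, +1 burnt (F count now 1)
Step 6: +1 fires, +1 burnt (F count now 1)
Step 7: +2 fires, +1 burnt (F count now 2)
Step 8: +2 fires, +2 burnt (F count now 2)
Step 9: +2 fires, +2 burnt (F count now 2)
Step 10: +1 fires, +2 burnt (F count now 1)
Step 11: +0 fires, +1 burnt (F count now 0)
Fire out after step 11
Initially T: 17, now '.': 24
Total burnt (originally-T cells now '.'): 16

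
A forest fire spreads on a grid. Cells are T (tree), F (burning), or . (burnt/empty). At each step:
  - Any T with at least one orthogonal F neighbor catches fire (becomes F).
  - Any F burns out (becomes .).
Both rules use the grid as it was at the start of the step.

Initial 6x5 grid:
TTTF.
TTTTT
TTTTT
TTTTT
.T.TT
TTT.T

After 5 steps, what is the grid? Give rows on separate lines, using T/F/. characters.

Step 1: 2 trees catch fire, 1 burn out
  TTF..
  TTTFT
  TTTTT
  TTTTT
  .T.TT
  TTT.T
Step 2: 4 trees catch fire, 2 burn out
  TF...
  TTF.F
  TTTFT
  TTTTT
  .T.TT
  TTT.T
Step 3: 5 trees catch fire, 4 burn out
  F....
  TF...
  TTF.F
  TTTFT
  .T.TT
  TTT.T
Step 4: 5 trees catch fire, 5 burn out
  .....
  F....
  TF...
  TTF.F
  .T.FT
  TTT.T
Step 5: 3 trees catch fire, 5 burn out
  .....
  .....
  F....
  TF...
  .T..F
  TTT.T

.....
.....
F....
TF...
.T..F
TTT.T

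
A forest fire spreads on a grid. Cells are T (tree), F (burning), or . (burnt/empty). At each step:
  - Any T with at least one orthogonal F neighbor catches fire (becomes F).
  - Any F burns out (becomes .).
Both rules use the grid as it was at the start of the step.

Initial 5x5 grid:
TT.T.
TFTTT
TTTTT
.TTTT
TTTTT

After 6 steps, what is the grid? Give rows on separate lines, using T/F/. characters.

Step 1: 4 trees catch fire, 1 burn out
  TF.T.
  F.FTT
  TFTTT
  .TTTT
  TTTTT
Step 2: 5 trees catch fire, 4 burn out
  F..T.
  ...FT
  F.FTT
  .FTTT
  TTTTT
Step 3: 5 trees catch fire, 5 burn out
  ...F.
  ....F
  ...FT
  ..FTT
  TFTTT
Step 4: 4 trees catch fire, 5 burn out
  .....
  .....
  ....F
  ...FT
  F.FTT
Step 5: 2 trees catch fire, 4 burn out
  .....
  .....
  .....
  ....F
  ...FT
Step 6: 1 trees catch fire, 2 burn out
  .....
  .....
  .....
  .....
  ....F

.....
.....
.....
.....
....F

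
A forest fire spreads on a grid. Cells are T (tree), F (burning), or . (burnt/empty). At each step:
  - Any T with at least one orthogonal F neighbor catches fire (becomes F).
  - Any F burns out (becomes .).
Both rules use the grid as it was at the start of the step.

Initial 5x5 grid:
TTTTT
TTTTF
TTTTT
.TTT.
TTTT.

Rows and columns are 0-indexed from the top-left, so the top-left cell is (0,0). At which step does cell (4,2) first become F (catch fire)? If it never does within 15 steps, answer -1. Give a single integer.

Step 1: cell (4,2)='T' (+3 fires, +1 burnt)
Step 2: cell (4,2)='T' (+3 fires, +3 burnt)
Step 3: cell (4,2)='T' (+4 fires, +3 burnt)
Step 4: cell (4,2)='T' (+5 fires, +4 burnt)
Step 5: cell (4,2)='F' (+4 fires, +5 burnt)
  -> target ignites at step 5
Step 6: cell (4,2)='.' (+1 fires, +4 burnt)
Step 7: cell (4,2)='.' (+1 fires, +1 burnt)
Step 8: cell (4,2)='.' (+0 fires, +1 burnt)
  fire out at step 8

5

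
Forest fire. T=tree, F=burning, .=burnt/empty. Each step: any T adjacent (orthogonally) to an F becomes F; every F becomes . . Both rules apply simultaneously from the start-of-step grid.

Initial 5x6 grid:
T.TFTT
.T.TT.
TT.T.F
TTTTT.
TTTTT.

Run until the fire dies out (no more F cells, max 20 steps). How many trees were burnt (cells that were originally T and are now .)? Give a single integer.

Step 1: +3 fires, +2 burnt (F count now 3)
Step 2: +3 fires, +3 burnt (F count now 3)
Step 3: +1 fires, +3 burnt (F count now 1)
Step 4: +3 fires, +1 burnt (F count now 3)
Step 5: +3 fires, +3 burnt (F count now 3)
Step 6: +3 fires, +3 burnt (F count now 3)
Step 7: +3 fires, +3 burnt (F count now 3)
Step 8: +0 fires, +3 burnt (F count now 0)
Fire out after step 8
Initially T: 20, now '.': 29
Total burnt (originally-T cells now '.'): 19

Answer: 19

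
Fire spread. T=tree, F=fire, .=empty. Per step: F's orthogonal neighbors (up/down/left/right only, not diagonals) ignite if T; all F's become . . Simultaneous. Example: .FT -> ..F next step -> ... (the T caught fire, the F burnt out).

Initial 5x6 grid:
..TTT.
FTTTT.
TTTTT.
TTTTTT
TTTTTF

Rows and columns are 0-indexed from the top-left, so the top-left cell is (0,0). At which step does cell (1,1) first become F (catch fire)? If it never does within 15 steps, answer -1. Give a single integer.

Step 1: cell (1,1)='F' (+4 fires, +2 burnt)
  -> target ignites at step 1
Step 2: cell (1,1)='.' (+5 fires, +4 burnt)
Step 3: cell (1,1)='.' (+8 fires, +5 burnt)
Step 4: cell (1,1)='.' (+5 fires, +8 burnt)
Step 5: cell (1,1)='.' (+1 fires, +5 burnt)
Step 6: cell (1,1)='.' (+0 fires, +1 burnt)
  fire out at step 6

1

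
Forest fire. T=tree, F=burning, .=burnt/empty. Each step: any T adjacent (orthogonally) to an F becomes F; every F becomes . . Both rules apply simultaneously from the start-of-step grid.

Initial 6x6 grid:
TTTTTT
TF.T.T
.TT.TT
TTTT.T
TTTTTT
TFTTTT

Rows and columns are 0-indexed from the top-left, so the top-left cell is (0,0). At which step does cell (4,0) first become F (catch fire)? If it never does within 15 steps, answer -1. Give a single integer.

Step 1: cell (4,0)='T' (+6 fires, +2 burnt)
Step 2: cell (4,0)='F' (+7 fires, +6 burnt)
  -> target ignites at step 2
Step 3: cell (4,0)='.' (+5 fires, +7 burnt)
Step 4: cell (4,0)='.' (+5 fires, +5 burnt)
Step 5: cell (4,0)='.' (+2 fires, +5 burnt)
Step 6: cell (4,0)='.' (+2 fires, +2 burnt)
Step 7: cell (4,0)='.' (+1 fires, +2 burnt)
Step 8: cell (4,0)='.' (+1 fires, +1 burnt)
Step 9: cell (4,0)='.' (+0 fires, +1 burnt)
  fire out at step 9

2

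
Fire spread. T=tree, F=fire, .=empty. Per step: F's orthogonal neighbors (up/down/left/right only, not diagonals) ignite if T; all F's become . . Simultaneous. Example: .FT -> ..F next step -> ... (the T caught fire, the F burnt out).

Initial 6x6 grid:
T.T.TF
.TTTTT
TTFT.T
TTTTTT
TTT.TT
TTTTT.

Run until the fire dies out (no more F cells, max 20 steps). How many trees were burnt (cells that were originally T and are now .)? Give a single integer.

Step 1: +6 fires, +2 burnt (F count now 6)
Step 2: +9 fires, +6 burnt (F count now 9)
Step 3: +5 fires, +9 burnt (F count now 5)
Step 4: +5 fires, +5 burnt (F count now 5)
Step 5: +2 fires, +5 burnt (F count now 2)
Step 6: +0 fires, +2 burnt (F count now 0)
Fire out after step 6
Initially T: 28, now '.': 35
Total burnt (originally-T cells now '.'): 27

Answer: 27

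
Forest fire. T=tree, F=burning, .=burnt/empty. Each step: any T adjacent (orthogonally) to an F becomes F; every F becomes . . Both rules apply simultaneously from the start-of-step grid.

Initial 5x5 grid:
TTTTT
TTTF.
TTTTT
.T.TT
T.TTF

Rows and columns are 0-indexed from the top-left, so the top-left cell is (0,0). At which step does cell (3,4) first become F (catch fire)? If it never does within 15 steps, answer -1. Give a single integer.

Step 1: cell (3,4)='F' (+5 fires, +2 burnt)
  -> target ignites at step 1
Step 2: cell (3,4)='.' (+7 fires, +5 burnt)
Step 3: cell (3,4)='.' (+3 fires, +7 burnt)
Step 4: cell (3,4)='.' (+3 fires, +3 burnt)
Step 5: cell (3,4)='.' (+0 fires, +3 burnt)
  fire out at step 5

1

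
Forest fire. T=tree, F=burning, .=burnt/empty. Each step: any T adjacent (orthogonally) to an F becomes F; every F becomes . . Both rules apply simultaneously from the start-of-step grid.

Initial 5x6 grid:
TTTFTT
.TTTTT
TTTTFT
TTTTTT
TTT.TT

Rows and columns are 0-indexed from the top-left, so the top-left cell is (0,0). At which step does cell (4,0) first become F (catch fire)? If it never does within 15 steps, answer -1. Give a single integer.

Step 1: cell (4,0)='T' (+7 fires, +2 burnt)
Step 2: cell (4,0)='T' (+8 fires, +7 burnt)
Step 3: cell (4,0)='T' (+5 fires, +8 burnt)
Step 4: cell (4,0)='T' (+3 fires, +5 burnt)
Step 5: cell (4,0)='T' (+2 fires, +3 burnt)
Step 6: cell (4,0)='F' (+1 fires, +2 burnt)
  -> target ignites at step 6
Step 7: cell (4,0)='.' (+0 fires, +1 burnt)
  fire out at step 7

6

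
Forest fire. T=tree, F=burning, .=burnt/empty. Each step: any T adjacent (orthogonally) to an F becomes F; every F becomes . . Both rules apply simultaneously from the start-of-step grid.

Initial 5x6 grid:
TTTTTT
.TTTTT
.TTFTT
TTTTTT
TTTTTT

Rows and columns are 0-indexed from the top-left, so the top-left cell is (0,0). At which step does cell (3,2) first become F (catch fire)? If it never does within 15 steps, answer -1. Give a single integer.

Step 1: cell (3,2)='T' (+4 fires, +1 burnt)
Step 2: cell (3,2)='F' (+8 fires, +4 burnt)
  -> target ignites at step 2
Step 3: cell (3,2)='.' (+8 fires, +8 burnt)
Step 4: cell (3,2)='.' (+5 fires, +8 burnt)
Step 5: cell (3,2)='.' (+2 fires, +5 burnt)
Step 6: cell (3,2)='.' (+0 fires, +2 burnt)
  fire out at step 6

2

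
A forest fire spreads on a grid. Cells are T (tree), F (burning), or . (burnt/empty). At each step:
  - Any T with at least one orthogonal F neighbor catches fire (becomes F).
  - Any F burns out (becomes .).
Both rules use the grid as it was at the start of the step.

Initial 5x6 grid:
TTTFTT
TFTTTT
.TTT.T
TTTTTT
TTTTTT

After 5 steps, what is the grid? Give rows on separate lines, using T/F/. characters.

Step 1: 7 trees catch fire, 2 burn out
  TFF.FT
  F.FFTT
  .FTT.T
  TTTTTT
  TTTTTT
Step 2: 6 trees catch fire, 7 burn out
  F....F
  ....FT
  ..FF.T
  TFTTTT
  TTTTTT
Step 3: 5 trees catch fire, 6 burn out
  ......
  .....F
  .....T
  F.FFTT
  TFTTTT
Step 4: 5 trees catch fire, 5 burn out
  ......
  ......
  .....F
  ....FT
  F.FFTT
Step 5: 2 trees catch fire, 5 burn out
  ......
  ......
  ......
  .....F
  ....FT

......
......
......
.....F
....FT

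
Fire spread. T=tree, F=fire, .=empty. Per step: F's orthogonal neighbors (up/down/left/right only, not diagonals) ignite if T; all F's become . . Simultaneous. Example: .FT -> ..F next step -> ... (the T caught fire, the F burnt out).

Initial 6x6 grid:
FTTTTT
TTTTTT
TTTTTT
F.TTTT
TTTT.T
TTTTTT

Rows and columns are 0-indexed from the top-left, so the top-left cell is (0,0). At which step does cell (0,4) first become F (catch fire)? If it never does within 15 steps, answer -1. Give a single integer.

Step 1: cell (0,4)='T' (+4 fires, +2 burnt)
Step 2: cell (0,4)='T' (+5 fires, +4 burnt)
Step 3: cell (0,4)='T' (+5 fires, +5 burnt)
Step 4: cell (0,4)='F' (+6 fires, +5 burnt)
  -> target ignites at step 4
Step 5: cell (0,4)='.' (+5 fires, +6 burnt)
Step 6: cell (0,4)='.' (+4 fires, +5 burnt)
Step 7: cell (0,4)='.' (+2 fires, +4 burnt)
Step 8: cell (0,4)='.' (+1 fires, +2 burnt)
Step 9: cell (0,4)='.' (+0 fires, +1 burnt)
  fire out at step 9

4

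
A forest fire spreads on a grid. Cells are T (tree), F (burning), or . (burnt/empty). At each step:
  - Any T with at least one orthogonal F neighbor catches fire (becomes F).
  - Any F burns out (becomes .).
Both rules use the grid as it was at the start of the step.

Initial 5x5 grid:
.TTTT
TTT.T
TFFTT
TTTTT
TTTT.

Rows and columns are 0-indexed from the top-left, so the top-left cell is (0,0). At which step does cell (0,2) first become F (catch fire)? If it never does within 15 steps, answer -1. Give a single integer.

Step 1: cell (0,2)='T' (+6 fires, +2 burnt)
Step 2: cell (0,2)='F' (+8 fires, +6 burnt)
  -> target ignites at step 2
Step 3: cell (0,2)='.' (+5 fires, +8 burnt)
Step 4: cell (0,2)='.' (+1 fires, +5 burnt)
Step 5: cell (0,2)='.' (+0 fires, +1 burnt)
  fire out at step 5

2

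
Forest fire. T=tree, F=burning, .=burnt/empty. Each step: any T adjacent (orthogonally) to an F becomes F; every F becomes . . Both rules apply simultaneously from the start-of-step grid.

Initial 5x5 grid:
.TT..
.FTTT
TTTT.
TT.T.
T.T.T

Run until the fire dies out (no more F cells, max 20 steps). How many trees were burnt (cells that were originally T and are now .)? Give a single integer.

Answer: 13

Derivation:
Step 1: +3 fires, +1 burnt (F count now 3)
Step 2: +5 fires, +3 burnt (F count now 5)
Step 3: +3 fires, +5 burnt (F count now 3)
Step 4: +2 fires, +3 burnt (F count now 2)
Step 5: +0 fires, +2 burnt (F count now 0)
Fire out after step 5
Initially T: 15, now '.': 23
Total burnt (originally-T cells now '.'): 13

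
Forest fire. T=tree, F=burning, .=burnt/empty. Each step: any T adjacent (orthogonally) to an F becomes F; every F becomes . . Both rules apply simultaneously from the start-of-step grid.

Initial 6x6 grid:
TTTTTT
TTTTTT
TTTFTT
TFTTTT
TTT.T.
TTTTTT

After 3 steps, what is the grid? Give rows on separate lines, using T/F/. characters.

Step 1: 8 trees catch fire, 2 burn out
  TTTTTT
  TTTFTT
  TFF.FT
  F.FFTT
  TFT.T.
  TTTTTT
Step 2: 10 trees catch fire, 8 burn out
  TTTFTT
  TFF.FT
  F....F
  ....FT
  F.F.T.
  TFTTTT
Step 3: 9 trees catch fire, 10 burn out
  TFF.FT
  F....F
  ......
  .....F
  ....F.
  F.FTTT

TFF.FT
F....F
......
.....F
....F.
F.FTTT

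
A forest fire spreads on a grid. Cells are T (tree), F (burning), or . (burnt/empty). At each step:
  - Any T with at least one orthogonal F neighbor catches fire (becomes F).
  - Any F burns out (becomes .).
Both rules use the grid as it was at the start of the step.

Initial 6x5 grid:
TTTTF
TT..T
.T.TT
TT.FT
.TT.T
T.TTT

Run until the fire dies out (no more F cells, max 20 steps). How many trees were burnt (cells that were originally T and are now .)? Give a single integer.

Step 1: +4 fires, +2 burnt (F count now 4)
Step 2: +3 fires, +4 burnt (F count now 3)
Step 3: +2 fires, +3 burnt (F count now 2)
Step 4: +3 fires, +2 burnt (F count now 3)
Step 5: +3 fires, +3 burnt (F count now 3)
Step 6: +2 fires, +3 burnt (F count now 2)
Step 7: +2 fires, +2 burnt (F count now 2)
Step 8: +0 fires, +2 burnt (F count now 0)
Fire out after step 8
Initially T: 20, now '.': 29
Total burnt (originally-T cells now '.'): 19

Answer: 19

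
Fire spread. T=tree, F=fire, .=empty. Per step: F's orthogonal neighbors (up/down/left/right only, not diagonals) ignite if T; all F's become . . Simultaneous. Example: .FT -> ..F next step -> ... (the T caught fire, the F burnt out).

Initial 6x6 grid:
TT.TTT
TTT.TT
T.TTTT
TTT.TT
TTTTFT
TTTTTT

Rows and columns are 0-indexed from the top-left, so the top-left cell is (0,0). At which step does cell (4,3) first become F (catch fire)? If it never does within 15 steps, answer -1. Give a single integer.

Step 1: cell (4,3)='F' (+4 fires, +1 burnt)
  -> target ignites at step 1
Step 2: cell (4,3)='.' (+5 fires, +4 burnt)
Step 3: cell (4,3)='.' (+6 fires, +5 burnt)
Step 4: cell (4,3)='.' (+6 fires, +6 burnt)
Step 5: cell (4,3)='.' (+5 fires, +6 burnt)
Step 6: cell (4,3)='.' (+2 fires, +5 burnt)
Step 7: cell (4,3)='.' (+2 fires, +2 burnt)
Step 8: cell (4,3)='.' (+1 fires, +2 burnt)
Step 9: cell (4,3)='.' (+0 fires, +1 burnt)
  fire out at step 9

1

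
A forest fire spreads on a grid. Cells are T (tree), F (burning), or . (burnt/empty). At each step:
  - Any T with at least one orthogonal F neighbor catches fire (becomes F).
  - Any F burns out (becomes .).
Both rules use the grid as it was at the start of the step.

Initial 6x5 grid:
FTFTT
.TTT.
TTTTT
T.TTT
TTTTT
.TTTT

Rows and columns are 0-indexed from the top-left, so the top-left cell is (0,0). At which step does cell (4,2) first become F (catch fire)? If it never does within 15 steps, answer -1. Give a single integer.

Step 1: cell (4,2)='T' (+3 fires, +2 burnt)
Step 2: cell (4,2)='T' (+4 fires, +3 burnt)
Step 3: cell (4,2)='T' (+3 fires, +4 burnt)
Step 4: cell (4,2)='F' (+4 fires, +3 burnt)
  -> target ignites at step 4
Step 5: cell (4,2)='.' (+5 fires, +4 burnt)
Step 6: cell (4,2)='.' (+4 fires, +5 burnt)
Step 7: cell (4,2)='.' (+1 fires, +4 burnt)
Step 8: cell (4,2)='.' (+0 fires, +1 burnt)
  fire out at step 8

4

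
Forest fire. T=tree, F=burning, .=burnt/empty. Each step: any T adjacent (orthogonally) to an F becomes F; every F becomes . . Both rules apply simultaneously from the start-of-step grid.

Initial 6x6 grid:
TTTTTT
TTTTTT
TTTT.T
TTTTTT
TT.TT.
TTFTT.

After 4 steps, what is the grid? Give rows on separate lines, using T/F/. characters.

Step 1: 2 trees catch fire, 1 burn out
  TTTTTT
  TTTTTT
  TTTT.T
  TTTTTT
  TT.TT.
  TF.FT.
Step 2: 4 trees catch fire, 2 burn out
  TTTTTT
  TTTTTT
  TTTT.T
  TTTTTT
  TF.FT.
  F...F.
Step 3: 4 trees catch fire, 4 burn out
  TTTTTT
  TTTTTT
  TTTT.T
  TFTFTT
  F...F.
  ......
Step 4: 5 trees catch fire, 4 burn out
  TTTTTT
  TTTTTT
  TFTF.T
  F.F.FT
  ......
  ......

TTTTTT
TTTTTT
TFTF.T
F.F.FT
......
......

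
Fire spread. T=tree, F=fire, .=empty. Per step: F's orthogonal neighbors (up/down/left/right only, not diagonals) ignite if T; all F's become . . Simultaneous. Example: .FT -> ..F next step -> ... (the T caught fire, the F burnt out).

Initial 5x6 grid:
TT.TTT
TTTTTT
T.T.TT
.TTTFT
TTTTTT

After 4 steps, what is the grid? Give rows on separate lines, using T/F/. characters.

Step 1: 4 trees catch fire, 1 burn out
  TT.TTT
  TTTTTT
  T.T.FT
  .TTF.F
  TTTTFT
Step 2: 5 trees catch fire, 4 burn out
  TT.TTT
  TTTTFT
  T.T..F
  .TF...
  TTTF.F
Step 3: 6 trees catch fire, 5 burn out
  TT.TFT
  TTTF.F
  T.F...
  .F....
  TTF...
Step 4: 4 trees catch fire, 6 burn out
  TT.F.F
  TTF...
  T.....
  ......
  TF....

TT.F.F
TTF...
T.....
......
TF....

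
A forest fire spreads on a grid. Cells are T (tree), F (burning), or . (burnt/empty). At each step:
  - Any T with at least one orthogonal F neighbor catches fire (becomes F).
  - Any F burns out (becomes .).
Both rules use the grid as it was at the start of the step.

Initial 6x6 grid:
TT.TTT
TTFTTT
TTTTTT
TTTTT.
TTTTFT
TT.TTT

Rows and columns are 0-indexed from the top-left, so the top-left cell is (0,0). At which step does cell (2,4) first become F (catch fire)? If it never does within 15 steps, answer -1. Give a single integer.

Step 1: cell (2,4)='T' (+7 fires, +2 burnt)
Step 2: cell (2,4)='F' (+12 fires, +7 burnt)
  -> target ignites at step 2
Step 3: cell (2,4)='.' (+7 fires, +12 burnt)
Step 4: cell (2,4)='.' (+4 fires, +7 burnt)
Step 5: cell (2,4)='.' (+1 fires, +4 burnt)
Step 6: cell (2,4)='.' (+0 fires, +1 burnt)
  fire out at step 6

2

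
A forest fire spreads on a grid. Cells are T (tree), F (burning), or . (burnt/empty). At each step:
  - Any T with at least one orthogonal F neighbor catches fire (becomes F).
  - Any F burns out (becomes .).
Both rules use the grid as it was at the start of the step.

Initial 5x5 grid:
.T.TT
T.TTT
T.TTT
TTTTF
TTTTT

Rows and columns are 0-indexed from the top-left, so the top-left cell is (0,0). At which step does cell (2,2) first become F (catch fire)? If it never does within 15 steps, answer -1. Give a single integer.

Step 1: cell (2,2)='T' (+3 fires, +1 burnt)
Step 2: cell (2,2)='T' (+4 fires, +3 burnt)
Step 3: cell (2,2)='F' (+5 fires, +4 burnt)
  -> target ignites at step 3
Step 4: cell (2,2)='.' (+4 fires, +5 burnt)
Step 5: cell (2,2)='.' (+2 fires, +4 burnt)
Step 6: cell (2,2)='.' (+1 fires, +2 burnt)
Step 7: cell (2,2)='.' (+0 fires, +1 burnt)
  fire out at step 7

3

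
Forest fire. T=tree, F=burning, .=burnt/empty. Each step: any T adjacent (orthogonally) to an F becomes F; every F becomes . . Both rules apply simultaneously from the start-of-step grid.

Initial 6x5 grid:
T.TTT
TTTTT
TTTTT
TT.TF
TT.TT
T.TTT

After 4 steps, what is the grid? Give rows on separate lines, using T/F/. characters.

Step 1: 3 trees catch fire, 1 burn out
  T.TTT
  TTTTT
  TTTTF
  TT.F.
  TT.TF
  T.TTT
Step 2: 4 trees catch fire, 3 burn out
  T.TTT
  TTTTF
  TTTF.
  TT...
  TT.F.
  T.TTF
Step 3: 4 trees catch fire, 4 burn out
  T.TTF
  TTTF.
  TTF..
  TT...
  TT...
  T.TF.
Step 4: 4 trees catch fire, 4 burn out
  T.TF.
  TTF..
  TF...
  TT...
  TT...
  T.F..

T.TF.
TTF..
TF...
TT...
TT...
T.F..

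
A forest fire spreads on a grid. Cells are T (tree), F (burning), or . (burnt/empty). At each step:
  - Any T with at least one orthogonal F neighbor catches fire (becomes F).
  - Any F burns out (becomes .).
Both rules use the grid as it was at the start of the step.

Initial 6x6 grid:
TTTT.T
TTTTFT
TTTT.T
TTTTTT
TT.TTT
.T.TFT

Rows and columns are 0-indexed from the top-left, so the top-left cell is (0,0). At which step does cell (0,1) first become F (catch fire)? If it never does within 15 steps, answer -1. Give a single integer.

Step 1: cell (0,1)='T' (+5 fires, +2 burnt)
Step 2: cell (0,1)='T' (+8 fires, +5 burnt)
Step 3: cell (0,1)='T' (+5 fires, +8 burnt)
Step 4: cell (0,1)='F' (+4 fires, +5 burnt)
  -> target ignites at step 4
Step 5: cell (0,1)='.' (+3 fires, +4 burnt)
Step 6: cell (0,1)='.' (+2 fires, +3 burnt)
Step 7: cell (0,1)='.' (+2 fires, +2 burnt)
Step 8: cell (0,1)='.' (+0 fires, +2 burnt)
  fire out at step 8

4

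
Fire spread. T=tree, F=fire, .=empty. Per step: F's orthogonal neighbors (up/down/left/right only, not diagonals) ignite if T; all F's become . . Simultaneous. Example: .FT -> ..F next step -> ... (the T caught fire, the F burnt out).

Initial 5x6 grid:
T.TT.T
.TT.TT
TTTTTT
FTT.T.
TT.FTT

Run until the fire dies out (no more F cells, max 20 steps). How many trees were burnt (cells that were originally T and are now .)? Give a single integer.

Answer: 20

Derivation:
Step 1: +4 fires, +2 burnt (F count now 4)
Step 2: +5 fires, +4 burnt (F count now 5)
Step 3: +3 fires, +5 burnt (F count now 3)
Step 4: +4 fires, +3 burnt (F count now 4)
Step 5: +2 fires, +4 burnt (F count now 2)
Step 6: +2 fires, +2 burnt (F count now 2)
Step 7: +0 fires, +2 burnt (F count now 0)
Fire out after step 7
Initially T: 21, now '.': 29
Total burnt (originally-T cells now '.'): 20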